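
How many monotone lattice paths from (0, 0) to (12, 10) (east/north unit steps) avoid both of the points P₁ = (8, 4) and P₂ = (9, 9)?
Number of paths = 360096

Inclusion–exclusion. Total paths: C(22, 12) = 646646. Through P₁: C(12, 8)·C(10, 4) = 103950. Through P₂: C(18, 9)·C(4, 3) = 194480. Since P₁ is strictly southwest of P₂, a monotone path through both must visit P₁ then P₂; paths through both = C(12, 8)·C(6, 1)·C(4, 3) = 11880. Avoid both = 646646 − 103950 − 194480 + 11880 = 360096.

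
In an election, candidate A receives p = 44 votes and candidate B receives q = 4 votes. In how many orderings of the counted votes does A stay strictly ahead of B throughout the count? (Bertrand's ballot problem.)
Strict-lead orderings = 162150

Total orderings of the 48 votes with 44 for A: C(48, 44) = 194580. By the Bertrand ballot formula (Cycle Lemma / reflection principle), the number of orderings in which A is strictly ahead of B throughout is (p − q)/(p + q) · C(p + q, p) = (44 − 4)/(44 + 4) · 194580 = 162150.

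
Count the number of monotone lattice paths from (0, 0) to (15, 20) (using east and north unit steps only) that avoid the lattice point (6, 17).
Number of paths = 3225734820

Total paths from (0, 0) to (15, 20): C(35, 15) = 3247943160. Paths through (6, 17): (paths (0, 0) → (6, 17)) × (paths (6, 17) → (15, 20)) = C(23, 6) · C(12, 9) = 100947 · 220 = 22208340. Avoidance count = 3247943160 − 22208340 = 3225734820.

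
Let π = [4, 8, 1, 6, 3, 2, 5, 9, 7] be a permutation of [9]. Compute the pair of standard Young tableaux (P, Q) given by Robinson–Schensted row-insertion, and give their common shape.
P = [1, 2, 5, 7] / [3, 6, 9] / [4] / [8];  Q = [1, 2, 7, 8] / [3, 4, 9] / [5] / [6];  common shape = (4, 3, 1, 1)

Row-insert the values π_1, π_2, … into P one at a time, bumping the leftmost entry strictly greater than the inserted value down to the next row. The recording tableau Q records, in position (i, j), the step at which that cell was added to P.
  Insert 4 (step 1): P = [4];  Q = [1]
  Insert 8 (step 2): P = [4, 8];  Q = [1, 2]
  Insert 1 (step 3): P = [1, 8] / [4];  Q = [1, 2] / [3]
  Insert 6 (step 4): P = [1, 6] / [4, 8];  Q = [1, 2] / [3, 4]
  Insert 3 (step 5): P = [1, 3] / [4, 6] / [8];  Q = [1, 2] / [3, 4] / [5]
  Insert 2 (step 6): P = [1, 2] / [3, 6] / [4] / [8];  Q = [1, 2] / [3, 4] / [5] / [6]
  Insert 5 (step 7): P = [1, 2, 5] / [3, 6] / [4] / [8];  Q = [1, 2, 7] / [3, 4] / [5] / [6]
  Insert 9 (step 8): P = [1, 2, 5, 9] / [3, 6] / [4] / [8];  Q = [1, 2, 7, 8] / [3, 4] / [5] / [6]
  Insert 7 (step 9): P = [1, 2, 5, 7] / [3, 6, 9] / [4] / [8];  Q = [1, 2, 7, 8] / [3, 4, 9] / [5] / [6]
Final shape: (4, 3, 1, 1).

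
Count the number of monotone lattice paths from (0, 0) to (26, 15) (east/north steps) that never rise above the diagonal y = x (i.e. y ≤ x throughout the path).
Number of paths = 28192122176

By the reflection principle (André's argument), the number of monotone paths to (26, 15) with n ≤ m that never go above y = x is C(41, 26) − C(41, 27) = 63432274896 − 35240152720 = 28192122176.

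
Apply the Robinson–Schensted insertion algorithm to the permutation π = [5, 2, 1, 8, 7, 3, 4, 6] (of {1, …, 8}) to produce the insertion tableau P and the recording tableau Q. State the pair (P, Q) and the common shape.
P = [1, 3, 4, 6] / [2, 7] / [5, 8];  Q = [1, 4, 7, 8] / [2, 5] / [3, 6];  common shape = (4, 2, 2)

Row-insert the values π_1, π_2, … into P one at a time, bumping the leftmost entry strictly greater than the inserted value down to the next row. The recording tableau Q records, in position (i, j), the step at which that cell was added to P.
  Insert 5 (step 1): P = [5];  Q = [1]
  Insert 2 (step 2): P = [2] / [5];  Q = [1] / [2]
  Insert 1 (step 3): P = [1] / [2] / [5];  Q = [1] / [2] / [3]
  Insert 8 (step 4): P = [1, 8] / [2] / [5];  Q = [1, 4] / [2] / [3]
  Insert 7 (step 5): P = [1, 7] / [2, 8] / [5];  Q = [1, 4] / [2, 5] / [3]
  Insert 3 (step 6): P = [1, 3] / [2, 7] / [5, 8];  Q = [1, 4] / [2, 5] / [3, 6]
  Insert 4 (step 7): P = [1, 3, 4] / [2, 7] / [5, 8];  Q = [1, 4, 7] / [2, 5] / [3, 6]
  Insert 6 (step 8): P = [1, 3, 4, 6] / [2, 7] / [5, 8];  Q = [1, 4, 7, 8] / [2, 5] / [3, 6]
Final shape: (4, 2, 2).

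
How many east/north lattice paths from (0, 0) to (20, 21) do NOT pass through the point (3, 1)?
Number of paths = 205507462380

Total paths from (0, 0) to (20, 21): C(41, 20) = 269128937220. Paths through (3, 1): (paths (0, 0) → (3, 1)) × (paths (3, 1) → (20, 21)) = C(4, 3) · C(37, 17) = 4 · 15905368710 = 63621474840. Avoidance count = 269128937220 − 63621474840 = 205507462380.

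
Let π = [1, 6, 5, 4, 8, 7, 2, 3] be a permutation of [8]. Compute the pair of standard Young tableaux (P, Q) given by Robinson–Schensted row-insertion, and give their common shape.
P = [1, 2, 3] / [4, 7] / [5, 8] / [6];  Q = [1, 2, 5] / [3, 6] / [4, 8] / [7];  common shape = (3, 2, 2, 1)

Row-insert the values π_1, π_2, … into P one at a time, bumping the leftmost entry strictly greater than the inserted value down to the next row. The recording tableau Q records, in position (i, j), the step at which that cell was added to P.
  Insert 1 (step 1): P = [1];  Q = [1]
  Insert 6 (step 2): P = [1, 6];  Q = [1, 2]
  Insert 5 (step 3): P = [1, 5] / [6];  Q = [1, 2] / [3]
  Insert 4 (step 4): P = [1, 4] / [5] / [6];  Q = [1, 2] / [3] / [4]
  Insert 8 (step 5): P = [1, 4, 8] / [5] / [6];  Q = [1, 2, 5] / [3] / [4]
  Insert 7 (step 6): P = [1, 4, 7] / [5, 8] / [6];  Q = [1, 2, 5] / [3, 6] / [4]
  Insert 2 (step 7): P = [1, 2, 7] / [4, 8] / [5] / [6];  Q = [1, 2, 5] / [3, 6] / [4] / [7]
  Insert 3 (step 8): P = [1, 2, 3] / [4, 7] / [5, 8] / [6];  Q = [1, 2, 5] / [3, 6] / [4, 8] / [7]
Final shape: (3, 2, 2, 1).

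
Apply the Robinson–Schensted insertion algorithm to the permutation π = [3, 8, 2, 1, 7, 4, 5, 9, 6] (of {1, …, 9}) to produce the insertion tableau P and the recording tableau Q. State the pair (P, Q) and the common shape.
P = [1, 4, 5, 6] / [2, 7, 9] / [3, 8];  Q = [1, 2, 7, 8] / [3, 5, 9] / [4, 6];  common shape = (4, 3, 2)

Row-insert the values π_1, π_2, … into P one at a time, bumping the leftmost entry strictly greater than the inserted value down to the next row. The recording tableau Q records, in position (i, j), the step at which that cell was added to P.
  Insert 3 (step 1): P = [3];  Q = [1]
  Insert 8 (step 2): P = [3, 8];  Q = [1, 2]
  Insert 2 (step 3): P = [2, 8] / [3];  Q = [1, 2] / [3]
  Insert 1 (step 4): P = [1, 8] / [2] / [3];  Q = [1, 2] / [3] / [4]
  Insert 7 (step 5): P = [1, 7] / [2, 8] / [3];  Q = [1, 2] / [3, 5] / [4]
  Insert 4 (step 6): P = [1, 4] / [2, 7] / [3, 8];  Q = [1, 2] / [3, 5] / [4, 6]
  Insert 5 (step 7): P = [1, 4, 5] / [2, 7] / [3, 8];  Q = [1, 2, 7] / [3, 5] / [4, 6]
  Insert 9 (step 8): P = [1, 4, 5, 9] / [2, 7] / [3, 8];  Q = [1, 2, 7, 8] / [3, 5] / [4, 6]
  Insert 6 (step 9): P = [1, 4, 5, 6] / [2, 7, 9] / [3, 8];  Q = [1, 2, 7, 8] / [3, 5, 9] / [4, 6]
Final shape: (4, 3, 2).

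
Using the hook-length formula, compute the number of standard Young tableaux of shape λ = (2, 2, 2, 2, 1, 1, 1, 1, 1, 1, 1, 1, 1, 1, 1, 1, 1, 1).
# SYT of shape (2, 2, 2, 2, 1, 1, 1, 1, 1, 1, 1, 1, 1, 1, 1, 1, 1, 1) = 5775

Hook-length formula: f^λ = n! / Π hook(c), product over all cells c of the Young diagram. For λ = (2, 2, 2, 2, 1, 1, 1, 1, 1, 1, 1, 1, 1, 1, 1, 1, 1, 1), n = 22 boxes. Hook lengths by row (left-to-right, top-to-bottom): [19, 4]; [18, 3]; [17, 2]; [16, 1]; [14]; [13]; [12]; [11]; [10]; [9]; [8]; [7]; [6]; [5]; [4]; [3]; [2]; [1]. Product of hooks = 194632160654131200. So f^λ = 22! / 194632160654131200 = 1124000727777607680000 / 194632160654131200 = 5775.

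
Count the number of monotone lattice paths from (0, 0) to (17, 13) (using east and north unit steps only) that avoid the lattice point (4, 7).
Number of paths = 110806290

Total paths from (0, 0) to (17, 13): C(30, 17) = 119759850. Paths through (4, 7): (paths (0, 0) → (4, 7)) × (paths (4, 7) → (17, 13)) = C(11, 4) · C(19, 13) = 330 · 27132 = 8953560. Avoidance count = 119759850 − 8953560 = 110806290.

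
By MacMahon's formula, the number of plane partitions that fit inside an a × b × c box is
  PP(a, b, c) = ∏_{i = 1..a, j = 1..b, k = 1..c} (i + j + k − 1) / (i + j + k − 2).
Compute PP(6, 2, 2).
PP(6, 2, 2) = 336

Evaluate the triple product over i = 1..6, j = 1..2, k = 1..2. The factors are (2/1) · (3/2) · (3/2) · (4/3) · (3/2) · (4/3) · (4/3) · (5/4) · … (24 factors total). The numerators and denominators telescope so the product is an integer; carrying out the multiplication exactly gives PP(6, 2, 2) = 336.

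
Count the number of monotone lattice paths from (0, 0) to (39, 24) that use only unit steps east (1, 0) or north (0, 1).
Number of paths = 156655690918541325

A monotone lattice path from (0, 0) to (39, 24) consists of 39 east steps and 24 north steps in some order, so it is determined by which 39 of the 63 steps are east. The count is C(63, 39) = 156655690918541325.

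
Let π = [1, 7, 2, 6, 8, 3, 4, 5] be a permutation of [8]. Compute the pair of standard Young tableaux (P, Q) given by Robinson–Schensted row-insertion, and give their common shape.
P = [1, 2, 3, 4, 5] / [6, 8] / [7];  Q = [1, 2, 4, 5, 8] / [3, 7] / [6];  common shape = (5, 2, 1)

Row-insert the values π_1, π_2, … into P one at a time, bumping the leftmost entry strictly greater than the inserted value down to the next row. The recording tableau Q records, in position (i, j), the step at which that cell was added to P.
  Insert 1 (step 1): P = [1];  Q = [1]
  Insert 7 (step 2): P = [1, 7];  Q = [1, 2]
  Insert 2 (step 3): P = [1, 2] / [7];  Q = [1, 2] / [3]
  Insert 6 (step 4): P = [1, 2, 6] / [7];  Q = [1, 2, 4] / [3]
  Insert 8 (step 5): P = [1, 2, 6, 8] / [7];  Q = [1, 2, 4, 5] / [3]
  Insert 3 (step 6): P = [1, 2, 3, 8] / [6] / [7];  Q = [1, 2, 4, 5] / [3] / [6]
  Insert 4 (step 7): P = [1, 2, 3, 4] / [6, 8] / [7];  Q = [1, 2, 4, 5] / [3, 7] / [6]
  Insert 5 (step 8): P = [1, 2, 3, 4, 5] / [6, 8] / [7];  Q = [1, 2, 4, 5, 8] / [3, 7] / [6]
Final shape: (5, 2, 1).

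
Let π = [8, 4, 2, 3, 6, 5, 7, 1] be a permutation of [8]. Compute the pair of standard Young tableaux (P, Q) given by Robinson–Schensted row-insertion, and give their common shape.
P = [1, 3, 5, 7] / [2, 6] / [4] / [8];  Q = [1, 4, 5, 7] / [2, 6] / [3] / [8];  common shape = (4, 2, 1, 1)

Row-insert the values π_1, π_2, … into P one at a time, bumping the leftmost entry strictly greater than the inserted value down to the next row. The recording tableau Q records, in position (i, j), the step at which that cell was added to P.
  Insert 8 (step 1): P = [8];  Q = [1]
  Insert 4 (step 2): P = [4] / [8];  Q = [1] / [2]
  Insert 2 (step 3): P = [2] / [4] / [8];  Q = [1] / [2] / [3]
  Insert 3 (step 4): P = [2, 3] / [4] / [8];  Q = [1, 4] / [2] / [3]
  Insert 6 (step 5): P = [2, 3, 6] / [4] / [8];  Q = [1, 4, 5] / [2] / [3]
  Insert 5 (step 6): P = [2, 3, 5] / [4, 6] / [8];  Q = [1, 4, 5] / [2, 6] / [3]
  Insert 7 (step 7): P = [2, 3, 5, 7] / [4, 6] / [8];  Q = [1, 4, 5, 7] / [2, 6] / [3]
  Insert 1 (step 8): P = [1, 3, 5, 7] / [2, 6] / [4] / [8];  Q = [1, 4, 5, 7] / [2, 6] / [3] / [8]
Final shape: (4, 2, 1, 1).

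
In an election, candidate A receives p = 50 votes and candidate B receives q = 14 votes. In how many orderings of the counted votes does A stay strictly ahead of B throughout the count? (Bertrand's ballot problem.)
Strict-lead orderings = 26918831226834

Total orderings of the 64 votes with 50 for A: C(64, 50) = 47855699958816. By the Bertrand ballot formula (Cycle Lemma / reflection principle), the number of orderings in which A is strictly ahead of B throughout is (p − q)/(p + q) · C(p + q, p) = (50 − 14)/(50 + 14) · 47855699958816 = 26918831226834.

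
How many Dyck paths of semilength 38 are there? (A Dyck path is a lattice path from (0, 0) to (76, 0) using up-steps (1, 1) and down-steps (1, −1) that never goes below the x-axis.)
C_38 = 176733862787006701400

These Dyck paths are counted by the Catalan number C_n = (1/(n + 1)) · C(2n, n). For n = 38: C_38 = (1/39) · C(76, 38) = 6892620648693261354600/39 = 176733862787006701400.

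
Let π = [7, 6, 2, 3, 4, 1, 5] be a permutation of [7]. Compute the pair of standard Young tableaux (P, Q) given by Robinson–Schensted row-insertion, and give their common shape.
P = [1, 3, 4, 5] / [2] / [6] / [7];  Q = [1, 4, 5, 7] / [2] / [3] / [6];  common shape = (4, 1, 1, 1)

Row-insert the values π_1, π_2, … into P one at a time, bumping the leftmost entry strictly greater than the inserted value down to the next row. The recording tableau Q records, in position (i, j), the step at which that cell was added to P.
  Insert 7 (step 1): P = [7];  Q = [1]
  Insert 6 (step 2): P = [6] / [7];  Q = [1] / [2]
  Insert 2 (step 3): P = [2] / [6] / [7];  Q = [1] / [2] / [3]
  Insert 3 (step 4): P = [2, 3] / [6] / [7];  Q = [1, 4] / [2] / [3]
  Insert 4 (step 5): P = [2, 3, 4] / [6] / [7];  Q = [1, 4, 5] / [2] / [3]
  Insert 1 (step 6): P = [1, 3, 4] / [2] / [6] / [7];  Q = [1, 4, 5] / [2] / [3] / [6]
  Insert 5 (step 7): P = [1, 3, 4, 5] / [2] / [6] / [7];  Q = [1, 4, 5, 7] / [2] / [3] / [6]
Final shape: (4, 1, 1, 1).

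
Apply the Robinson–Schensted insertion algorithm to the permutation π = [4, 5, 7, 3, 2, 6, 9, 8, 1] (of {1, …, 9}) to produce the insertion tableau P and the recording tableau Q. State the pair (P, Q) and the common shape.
P = [1, 5, 6, 8] / [2, 7, 9] / [3] / [4];  Q = [1, 2, 3, 7] / [4, 6, 8] / [5] / [9];  common shape = (4, 3, 1, 1)

Row-insert the values π_1, π_2, … into P one at a time, bumping the leftmost entry strictly greater than the inserted value down to the next row. The recording tableau Q records, in position (i, j), the step at which that cell was added to P.
  Insert 4 (step 1): P = [4];  Q = [1]
  Insert 5 (step 2): P = [4, 5];  Q = [1, 2]
  Insert 7 (step 3): P = [4, 5, 7];  Q = [1, 2, 3]
  Insert 3 (step 4): P = [3, 5, 7] / [4];  Q = [1, 2, 3] / [4]
  Insert 2 (step 5): P = [2, 5, 7] / [3] / [4];  Q = [1, 2, 3] / [4] / [5]
  Insert 6 (step 6): P = [2, 5, 6] / [3, 7] / [4];  Q = [1, 2, 3] / [4, 6] / [5]
  Insert 9 (step 7): P = [2, 5, 6, 9] / [3, 7] / [4];  Q = [1, 2, 3, 7] / [4, 6] / [5]
  Insert 8 (step 8): P = [2, 5, 6, 8] / [3, 7, 9] / [4];  Q = [1, 2, 3, 7] / [4, 6, 8] / [5]
  Insert 1 (step 9): P = [1, 5, 6, 8] / [2, 7, 9] / [3] / [4];  Q = [1, 2, 3, 7] / [4, 6, 8] / [5] / [9]
Final shape: (4, 3, 1, 1).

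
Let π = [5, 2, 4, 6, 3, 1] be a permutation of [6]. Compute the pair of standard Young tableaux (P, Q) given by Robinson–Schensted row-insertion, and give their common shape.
P = [1, 3, 6] / [2] / [4] / [5];  Q = [1, 3, 4] / [2] / [5] / [6];  common shape = (3, 1, 1, 1)

Row-insert the values π_1, π_2, … into P one at a time, bumping the leftmost entry strictly greater than the inserted value down to the next row. The recording tableau Q records, in position (i, j), the step at which that cell was added to P.
  Insert 5 (step 1): P = [5];  Q = [1]
  Insert 2 (step 2): P = [2] / [5];  Q = [1] / [2]
  Insert 4 (step 3): P = [2, 4] / [5];  Q = [1, 3] / [2]
  Insert 6 (step 4): P = [2, 4, 6] / [5];  Q = [1, 3, 4] / [2]
  Insert 3 (step 5): P = [2, 3, 6] / [4] / [5];  Q = [1, 3, 4] / [2] / [5]
  Insert 1 (step 6): P = [1, 3, 6] / [2] / [4] / [5];  Q = [1, 3, 4] / [2] / [5] / [6]
Final shape: (3, 1, 1, 1).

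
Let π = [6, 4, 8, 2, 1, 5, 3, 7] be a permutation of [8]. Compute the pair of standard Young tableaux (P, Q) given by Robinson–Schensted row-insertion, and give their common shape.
P = [1, 3, 7] / [2, 5] / [4, 8] / [6];  Q = [1, 3, 8] / [2, 6] / [4, 7] / [5];  common shape = (3, 2, 2, 1)

Row-insert the values π_1, π_2, … into P one at a time, bumping the leftmost entry strictly greater than the inserted value down to the next row. The recording tableau Q records, in position (i, j), the step at which that cell was added to P.
  Insert 6 (step 1): P = [6];  Q = [1]
  Insert 4 (step 2): P = [4] / [6];  Q = [1] / [2]
  Insert 8 (step 3): P = [4, 8] / [6];  Q = [1, 3] / [2]
  Insert 2 (step 4): P = [2, 8] / [4] / [6];  Q = [1, 3] / [2] / [4]
  Insert 1 (step 5): P = [1, 8] / [2] / [4] / [6];  Q = [1, 3] / [2] / [4] / [5]
  Insert 5 (step 6): P = [1, 5] / [2, 8] / [4] / [6];  Q = [1, 3] / [2, 6] / [4] / [5]
  Insert 3 (step 7): P = [1, 3] / [2, 5] / [4, 8] / [6];  Q = [1, 3] / [2, 6] / [4, 7] / [5]
  Insert 7 (step 8): P = [1, 3, 7] / [2, 5] / [4, 8] / [6];  Q = [1, 3, 8] / [2, 6] / [4, 7] / [5]
Final shape: (3, 2, 2, 1).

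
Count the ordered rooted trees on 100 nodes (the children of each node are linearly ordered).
C_99 = 227508830794229349661819540395688853956041682601541047340

These ordered rooted trees are counted by the Catalan number C_n = (1/(n + 1)) · C(2n, n). For n = 99: C_99 = (1/100) · C(198, 99) = 22750883079422934966181954039568885395604168260154104734000/100 = 227508830794229349661819540395688853956041682601541047340.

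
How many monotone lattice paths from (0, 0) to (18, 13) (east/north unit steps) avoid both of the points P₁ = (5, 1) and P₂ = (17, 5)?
Number of paths = 174912549

Inclusion–exclusion. Total paths: C(31, 18) = 206253075. Through P₁: C(6, 5)·C(25, 13) = 31201800. Through P₂: C(22, 17)·C(9, 1) = 237006. Since P₁ is strictly southwest of P₂, a monotone path through both must visit P₁ then P₂; paths through both = C(6, 5)·C(16, 12)·C(9, 1) = 98280. Avoid both = 206253075 − 31201800 − 237006 + 98280 = 174912549.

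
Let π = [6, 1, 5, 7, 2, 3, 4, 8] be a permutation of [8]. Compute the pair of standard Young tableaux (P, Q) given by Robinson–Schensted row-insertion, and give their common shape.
P = [1, 2, 3, 4, 8] / [5, 7] / [6];  Q = [1, 3, 4, 7, 8] / [2, 6] / [5];  common shape = (5, 2, 1)

Row-insert the values π_1, π_2, … into P one at a time, bumping the leftmost entry strictly greater than the inserted value down to the next row. The recording tableau Q records, in position (i, j), the step at which that cell was added to P.
  Insert 6 (step 1): P = [6];  Q = [1]
  Insert 1 (step 2): P = [1] / [6];  Q = [1] / [2]
  Insert 5 (step 3): P = [1, 5] / [6];  Q = [1, 3] / [2]
  Insert 7 (step 4): P = [1, 5, 7] / [6];  Q = [1, 3, 4] / [2]
  Insert 2 (step 5): P = [1, 2, 7] / [5] / [6];  Q = [1, 3, 4] / [2] / [5]
  Insert 3 (step 6): P = [1, 2, 3] / [5, 7] / [6];  Q = [1, 3, 4] / [2, 6] / [5]
  Insert 4 (step 7): P = [1, 2, 3, 4] / [5, 7] / [6];  Q = [1, 3, 4, 7] / [2, 6] / [5]
  Insert 8 (step 8): P = [1, 2, 3, 4, 8] / [5, 7] / [6];  Q = [1, 3, 4, 7, 8] / [2, 6] / [5]
Final shape: (5, 2, 1).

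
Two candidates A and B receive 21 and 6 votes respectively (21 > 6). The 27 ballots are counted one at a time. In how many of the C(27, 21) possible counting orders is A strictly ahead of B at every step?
Strict-lead orderings = 164450

Total orderings of the 27 votes with 21 for A: C(27, 21) = 296010. By the Bertrand ballot formula (Cycle Lemma / reflection principle), the number of orderings in which A is strictly ahead of B throughout is (p − q)/(p + q) · C(p + q, p) = (21 − 6)/(21 + 6) · 296010 = 164450.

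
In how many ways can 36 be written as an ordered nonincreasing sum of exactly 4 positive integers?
p(36, 4 parts) = 351

Partitions of n into exactly k parts are in bijection with partitions of n − k into at most k parts (subtract 1 from each part). So p(36, exactly 4) = p(32, parts ≤ 4). Computing via the recurrence p(m, j) = p(m, j−1) + p(m−j, j) gives 351.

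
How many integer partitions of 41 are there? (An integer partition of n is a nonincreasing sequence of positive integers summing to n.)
p(41) = 44583

Compute p(n) via the recurrence p(n, m) = p(n, m−1) + p(n−m, m), where p(n, m) counts partitions of n with all parts ≤ m and p(n) = p(n, n). The base cases are p(0, m) = 1 and p(n, 0) = 0 for n > 0. Filling the table yields p(41) = 44583. (Euler's pentagonal recurrence is an alternative.)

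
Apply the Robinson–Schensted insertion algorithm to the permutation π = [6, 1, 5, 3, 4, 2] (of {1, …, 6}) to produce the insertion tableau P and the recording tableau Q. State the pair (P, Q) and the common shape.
P = [1, 2, 4] / [3] / [5] / [6];  Q = [1, 3, 5] / [2] / [4] / [6];  common shape = (3, 1, 1, 1)

Row-insert the values π_1, π_2, … into P one at a time, bumping the leftmost entry strictly greater than the inserted value down to the next row. The recording tableau Q records, in position (i, j), the step at which that cell was added to P.
  Insert 6 (step 1): P = [6];  Q = [1]
  Insert 1 (step 2): P = [1] / [6];  Q = [1] / [2]
  Insert 5 (step 3): P = [1, 5] / [6];  Q = [1, 3] / [2]
  Insert 3 (step 4): P = [1, 3] / [5] / [6];  Q = [1, 3] / [2] / [4]
  Insert 4 (step 5): P = [1, 3, 4] / [5] / [6];  Q = [1, 3, 5] / [2] / [4]
  Insert 2 (step 6): P = [1, 2, 4] / [3] / [5] / [6];  Q = [1, 3, 5] / [2] / [4] / [6]
Final shape: (3, 1, 1, 1).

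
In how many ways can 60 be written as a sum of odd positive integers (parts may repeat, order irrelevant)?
p_odd(60) = 10880

Enumerate partitions using only odd parts via the recurrence o(n, m) = o(n, m−2) + o(n−m, m) over odd m, starting from the largest odd part ≤ n. This gives p_odd(60) = 10880. (Euler's theorem: equals the count of distinct-part partitions.)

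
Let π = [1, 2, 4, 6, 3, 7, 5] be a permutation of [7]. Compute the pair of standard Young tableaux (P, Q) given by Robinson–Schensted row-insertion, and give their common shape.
P = [1, 2, 3, 5, 7] / [4, 6];  Q = [1, 2, 3, 4, 6] / [5, 7];  common shape = (5, 2)

Row-insert the values π_1, π_2, … into P one at a time, bumping the leftmost entry strictly greater than the inserted value down to the next row. The recording tableau Q records, in position (i, j), the step at which that cell was added to P.
  Insert 1 (step 1): P = [1];  Q = [1]
  Insert 2 (step 2): P = [1, 2];  Q = [1, 2]
  Insert 4 (step 3): P = [1, 2, 4];  Q = [1, 2, 3]
  Insert 6 (step 4): P = [1, 2, 4, 6];  Q = [1, 2, 3, 4]
  Insert 3 (step 5): P = [1, 2, 3, 6] / [4];  Q = [1, 2, 3, 4] / [5]
  Insert 7 (step 6): P = [1, 2, 3, 6, 7] / [4];  Q = [1, 2, 3, 4, 6] / [5]
  Insert 5 (step 7): P = [1, 2, 3, 5, 7] / [4, 6];  Q = [1, 2, 3, 4, 6] / [5, 7]
Final shape: (5, 2).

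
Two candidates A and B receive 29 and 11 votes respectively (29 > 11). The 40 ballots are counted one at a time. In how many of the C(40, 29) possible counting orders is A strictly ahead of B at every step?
Strict-lead orderings = 1040310648

Total orderings of the 40 votes with 29 for A: C(40, 29) = 2311801440. By the Bertrand ballot formula (Cycle Lemma / reflection principle), the number of orderings in which A is strictly ahead of B throughout is (p − q)/(p + q) · C(p + q, p) = (29 − 11)/(29 + 11) · 2311801440 = 1040310648.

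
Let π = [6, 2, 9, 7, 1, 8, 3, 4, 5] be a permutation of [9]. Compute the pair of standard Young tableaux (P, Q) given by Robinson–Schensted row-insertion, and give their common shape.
P = [1, 3, 4, 5] / [2, 7, 8] / [6, 9];  Q = [1, 3, 6, 9] / [2, 4, 8] / [5, 7];  common shape = (4, 3, 2)

Row-insert the values π_1, π_2, … into P one at a time, bumping the leftmost entry strictly greater than the inserted value down to the next row. The recording tableau Q records, in position (i, j), the step at which that cell was added to P.
  Insert 6 (step 1): P = [6];  Q = [1]
  Insert 2 (step 2): P = [2] / [6];  Q = [1] / [2]
  Insert 9 (step 3): P = [2, 9] / [6];  Q = [1, 3] / [2]
  Insert 7 (step 4): P = [2, 7] / [6, 9];  Q = [1, 3] / [2, 4]
  Insert 1 (step 5): P = [1, 7] / [2, 9] / [6];  Q = [1, 3] / [2, 4] / [5]
  Insert 8 (step 6): P = [1, 7, 8] / [2, 9] / [6];  Q = [1, 3, 6] / [2, 4] / [5]
  Insert 3 (step 7): P = [1, 3, 8] / [2, 7] / [6, 9];  Q = [1, 3, 6] / [2, 4] / [5, 7]
  Insert 4 (step 8): P = [1, 3, 4] / [2, 7, 8] / [6, 9];  Q = [1, 3, 6] / [2, 4, 8] / [5, 7]
  Insert 5 (step 9): P = [1, 3, 4, 5] / [2, 7, 8] / [6, 9];  Q = [1, 3, 6, 9] / [2, 4, 8] / [5, 7]
Final shape: (4, 3, 2).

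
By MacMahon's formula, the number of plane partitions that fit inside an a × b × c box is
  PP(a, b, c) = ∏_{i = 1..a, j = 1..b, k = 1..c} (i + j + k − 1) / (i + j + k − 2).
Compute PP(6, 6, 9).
PP(6, 6, 9) = 6062460972064640

Evaluate the triple product over i = 1..6, j = 1..6, k = 1..9. The factors are (2/1) · (3/2) · (4/3) · (5/4) · (6/5) · (7/6) · (8/7) · (9/8) · … (324 factors total). The numerators and denominators telescope so the product is an integer; carrying out the multiplication exactly gives PP(6, 6, 9) = 6062460972064640.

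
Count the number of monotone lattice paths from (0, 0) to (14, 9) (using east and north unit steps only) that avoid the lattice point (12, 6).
Number of paths = 631550

Total paths from (0, 0) to (14, 9): C(23, 14) = 817190. Paths through (12, 6): (paths (0, 0) → (12, 6)) × (paths (12, 6) → (14, 9)) = C(18, 12) · C(5, 2) = 18564 · 10 = 185640. Avoidance count = 817190 − 185640 = 631550.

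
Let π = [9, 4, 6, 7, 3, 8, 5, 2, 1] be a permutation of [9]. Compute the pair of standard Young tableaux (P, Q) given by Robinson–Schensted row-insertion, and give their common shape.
P = [1, 5, 7, 8] / [2, 6] / [3] / [4] / [9];  Q = [1, 3, 4, 6] / [2, 7] / [5] / [8] / [9];  common shape = (4, 2, 1, 1, 1)

Row-insert the values π_1, π_2, … into P one at a time, bumping the leftmost entry strictly greater than the inserted value down to the next row. The recording tableau Q records, in position (i, j), the step at which that cell was added to P.
  Insert 9 (step 1): P = [9];  Q = [1]
  Insert 4 (step 2): P = [4] / [9];  Q = [1] / [2]
  Insert 6 (step 3): P = [4, 6] / [9];  Q = [1, 3] / [2]
  Insert 7 (step 4): P = [4, 6, 7] / [9];  Q = [1, 3, 4] / [2]
  Insert 3 (step 5): P = [3, 6, 7] / [4] / [9];  Q = [1, 3, 4] / [2] / [5]
  Insert 8 (step 6): P = [3, 6, 7, 8] / [4] / [9];  Q = [1, 3, 4, 6] / [2] / [5]
  Insert 5 (step 7): P = [3, 5, 7, 8] / [4, 6] / [9];  Q = [1, 3, 4, 6] / [2, 7] / [5]
  Insert 2 (step 8): P = [2, 5, 7, 8] / [3, 6] / [4] / [9];  Q = [1, 3, 4, 6] / [2, 7] / [5] / [8]
  Insert 1 (step 9): P = [1, 5, 7, 8] / [2, 6] / [3] / [4] / [9];  Q = [1, 3, 4, 6] / [2, 7] / [5] / [8] / [9]
Final shape: (4, 2, 1, 1, 1).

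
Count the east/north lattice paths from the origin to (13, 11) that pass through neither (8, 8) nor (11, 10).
Number of paths = 1103376

Inclusion–exclusion. Total paths: C(24, 13) = 2496144. Through P₁: C(16, 8)·C(8, 5) = 720720. Through P₂: C(21, 11)·C(3, 2) = 1058148. Since P₁ is strictly southwest of P₂, a monotone path through both must visit P₁ then P₂; paths through both = C(16, 8)·C(5, 3)·C(3, 2) = 386100. Avoid both = 2496144 − 720720 − 1058148 + 386100 = 1103376.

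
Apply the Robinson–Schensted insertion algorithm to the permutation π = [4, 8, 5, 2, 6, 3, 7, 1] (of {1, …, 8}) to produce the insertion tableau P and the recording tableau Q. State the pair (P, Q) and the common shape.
P = [1, 3, 6, 7] / [2, 5] / [4] / [8];  Q = [1, 2, 5, 7] / [3, 6] / [4] / [8];  common shape = (4, 2, 1, 1)

Row-insert the values π_1, π_2, … into P one at a time, bumping the leftmost entry strictly greater than the inserted value down to the next row. The recording tableau Q records, in position (i, j), the step at which that cell was added to P.
  Insert 4 (step 1): P = [4];  Q = [1]
  Insert 8 (step 2): P = [4, 8];  Q = [1, 2]
  Insert 5 (step 3): P = [4, 5] / [8];  Q = [1, 2] / [3]
  Insert 2 (step 4): P = [2, 5] / [4] / [8];  Q = [1, 2] / [3] / [4]
  Insert 6 (step 5): P = [2, 5, 6] / [4] / [8];  Q = [1, 2, 5] / [3] / [4]
  Insert 3 (step 6): P = [2, 3, 6] / [4, 5] / [8];  Q = [1, 2, 5] / [3, 6] / [4]
  Insert 7 (step 7): P = [2, 3, 6, 7] / [4, 5] / [8];  Q = [1, 2, 5, 7] / [3, 6] / [4]
  Insert 1 (step 8): P = [1, 3, 6, 7] / [2, 5] / [4] / [8];  Q = [1, 2, 5, 7] / [3, 6] / [4] / [8]
Final shape: (4, 2, 1, 1).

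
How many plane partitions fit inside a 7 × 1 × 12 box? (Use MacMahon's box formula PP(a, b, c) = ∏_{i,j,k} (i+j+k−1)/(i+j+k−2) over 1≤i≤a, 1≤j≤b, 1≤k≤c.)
PP(7, 1, 12) = 50388

Evaluate the triple product over i = 1..7, j = 1..1, k = 1..12. The factors are (2/1) · (3/2) · (4/3) · (5/4) · (6/5) · (7/6) · (8/7) · (9/8) · … (84 factors total). The numerators and denominators telescope so the product is an integer; carrying out the multiplication exactly gives PP(7, 1, 12) = 50388.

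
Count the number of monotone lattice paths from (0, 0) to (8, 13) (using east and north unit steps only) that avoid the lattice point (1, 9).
Number of paths = 200190

Total paths from (0, 0) to (8, 13): C(21, 8) = 203490. Paths through (1, 9): (paths (0, 0) → (1, 9)) × (paths (1, 9) → (8, 13)) = C(10, 1) · C(11, 7) = 10 · 330 = 3300. Avoidance count = 203490 − 3300 = 200190.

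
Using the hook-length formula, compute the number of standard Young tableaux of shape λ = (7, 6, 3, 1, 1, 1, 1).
# SYT of shape (7, 6, 3, 1, 1, 1, 1) = 83721600

Hook-length formula: f^λ = n! / Π hook(c), product over all cells c of the Young diagram. For λ = (7, 6, 3, 1, 1, 1, 1), n = 20 boxes. Hook lengths by row (left-to-right, top-to-bottom): [13, 8, 7, 5, 4, 3, 1]; [11, 6, 5, 3, 2, 1]; [7, 2, 1]; [4]; [3]; [2]; [1]. Product of hooks = 29059430400. So f^λ = 20! / 29059430400 = 2432902008176640000 / 29059430400 = 83721600.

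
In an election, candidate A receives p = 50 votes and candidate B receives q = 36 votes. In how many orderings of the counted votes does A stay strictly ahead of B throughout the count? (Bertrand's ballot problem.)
Strict-lead orderings = 348594806072564145432702

Total orderings of the 86 votes with 50 for A: C(86, 50) = 2141368094445751179086598. By the Bertrand ballot formula (Cycle Lemma / reflection principle), the number of orderings in which A is strictly ahead of B throughout is (p − q)/(p + q) · C(p + q, p) = (50 − 36)/(50 + 36) · 2141368094445751179086598 = 348594806072564145432702.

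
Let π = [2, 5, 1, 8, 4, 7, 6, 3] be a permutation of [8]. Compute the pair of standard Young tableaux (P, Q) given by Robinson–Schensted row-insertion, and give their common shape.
P = [1, 3, 6] / [2, 4, 7] / [5] / [8];  Q = [1, 2, 4] / [3, 5, 6] / [7] / [8];  common shape = (3, 3, 1, 1)

Row-insert the values π_1, π_2, … into P one at a time, bumping the leftmost entry strictly greater than the inserted value down to the next row. The recording tableau Q records, in position (i, j), the step at which that cell was added to P.
  Insert 2 (step 1): P = [2];  Q = [1]
  Insert 5 (step 2): P = [2, 5];  Q = [1, 2]
  Insert 1 (step 3): P = [1, 5] / [2];  Q = [1, 2] / [3]
  Insert 8 (step 4): P = [1, 5, 8] / [2];  Q = [1, 2, 4] / [3]
  Insert 4 (step 5): P = [1, 4, 8] / [2, 5];  Q = [1, 2, 4] / [3, 5]
  Insert 7 (step 6): P = [1, 4, 7] / [2, 5, 8];  Q = [1, 2, 4] / [3, 5, 6]
  Insert 6 (step 7): P = [1, 4, 6] / [2, 5, 7] / [8];  Q = [1, 2, 4] / [3, 5, 6] / [7]
  Insert 3 (step 8): P = [1, 3, 6] / [2, 4, 7] / [5] / [8];  Q = [1, 2, 4] / [3, 5, 6] / [7] / [8]
Final shape: (3, 3, 1, 1).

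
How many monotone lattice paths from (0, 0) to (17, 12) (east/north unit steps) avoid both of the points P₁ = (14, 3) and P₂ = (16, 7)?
Number of paths = 50336593

Inclusion–exclusion. Total paths: C(29, 17) = 51895935. Through P₁: C(17, 14)·C(12, 3) = 149600. Through P₂: C(23, 16)·C(6, 1) = 1470942. Since P₁ is strictly southwest of P₂, a monotone path through both must visit P₁ then P₂; paths through both = C(17, 14)·C(6, 2)·C(6, 1) = 61200. Avoid both = 51895935 − 149600 − 1470942 + 61200 = 50336593.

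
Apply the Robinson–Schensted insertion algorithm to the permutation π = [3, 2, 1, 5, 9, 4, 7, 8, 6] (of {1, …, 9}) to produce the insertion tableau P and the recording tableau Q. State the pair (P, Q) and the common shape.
P = [1, 4, 6, 8] / [2, 5, 7] / [3, 9];  Q = [1, 4, 5, 8] / [2, 6, 7] / [3, 9];  common shape = (4, 3, 2)

Row-insert the values π_1, π_2, … into P one at a time, bumping the leftmost entry strictly greater than the inserted value down to the next row. The recording tableau Q records, in position (i, j), the step at which that cell was added to P.
  Insert 3 (step 1): P = [3];  Q = [1]
  Insert 2 (step 2): P = [2] / [3];  Q = [1] / [2]
  Insert 1 (step 3): P = [1] / [2] / [3];  Q = [1] / [2] / [3]
  Insert 5 (step 4): P = [1, 5] / [2] / [3];  Q = [1, 4] / [2] / [3]
  Insert 9 (step 5): P = [1, 5, 9] / [2] / [3];  Q = [1, 4, 5] / [2] / [3]
  Insert 4 (step 6): P = [1, 4, 9] / [2, 5] / [3];  Q = [1, 4, 5] / [2, 6] / [3]
  Insert 7 (step 7): P = [1, 4, 7] / [2, 5, 9] / [3];  Q = [1, 4, 5] / [2, 6, 7] / [3]
  Insert 8 (step 8): P = [1, 4, 7, 8] / [2, 5, 9] / [3];  Q = [1, 4, 5, 8] / [2, 6, 7] / [3]
  Insert 6 (step 9): P = [1, 4, 6, 8] / [2, 5, 7] / [3, 9];  Q = [1, 4, 5, 8] / [2, 6, 7] / [3, 9]
Final shape: (4, 3, 2).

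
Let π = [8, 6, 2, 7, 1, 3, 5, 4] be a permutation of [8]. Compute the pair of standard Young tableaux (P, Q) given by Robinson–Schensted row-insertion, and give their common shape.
P = [1, 3, 4] / [2, 5] / [6, 7] / [8];  Q = [1, 4, 7] / [2, 6] / [3, 8] / [5];  common shape = (3, 2, 2, 1)

Row-insert the values π_1, π_2, … into P one at a time, bumping the leftmost entry strictly greater than the inserted value down to the next row. The recording tableau Q records, in position (i, j), the step at which that cell was added to P.
  Insert 8 (step 1): P = [8];  Q = [1]
  Insert 6 (step 2): P = [6] / [8];  Q = [1] / [2]
  Insert 2 (step 3): P = [2] / [6] / [8];  Q = [1] / [2] / [3]
  Insert 7 (step 4): P = [2, 7] / [6] / [8];  Q = [1, 4] / [2] / [3]
  Insert 1 (step 5): P = [1, 7] / [2] / [6] / [8];  Q = [1, 4] / [2] / [3] / [5]
  Insert 3 (step 6): P = [1, 3] / [2, 7] / [6] / [8];  Q = [1, 4] / [2, 6] / [3] / [5]
  Insert 5 (step 7): P = [1, 3, 5] / [2, 7] / [6] / [8];  Q = [1, 4, 7] / [2, 6] / [3] / [5]
  Insert 4 (step 8): P = [1, 3, 4] / [2, 5] / [6, 7] / [8];  Q = [1, 4, 7] / [2, 6] / [3, 8] / [5]
Final shape: (3, 2, 2, 1).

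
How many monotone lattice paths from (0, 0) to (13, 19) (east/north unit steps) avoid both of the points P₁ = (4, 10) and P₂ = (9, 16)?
Number of paths = 243387025

Inclusion–exclusion. Total paths: C(32, 13) = 347373600. Through P₁: C(14, 4)·C(18, 9) = 48668620. Through P₂: C(25, 9)·C(7, 4) = 71504125. Since P₁ is strictly southwest of P₂, a monotone path through both must visit P₁ then P₂; paths through both = C(14, 4)·C(11, 5)·C(7, 4) = 16186170. Avoid both = 347373600 − 48668620 − 71504125 + 16186170 = 243387025.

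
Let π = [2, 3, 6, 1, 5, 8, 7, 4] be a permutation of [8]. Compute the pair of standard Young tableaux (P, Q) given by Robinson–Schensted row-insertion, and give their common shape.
P = [1, 3, 4, 7] / [2, 5, 8] / [6];  Q = [1, 2, 3, 6] / [4, 5, 7] / [8];  common shape = (4, 3, 1)

Row-insert the values π_1, π_2, … into P one at a time, bumping the leftmost entry strictly greater than the inserted value down to the next row. The recording tableau Q records, in position (i, j), the step at which that cell was added to P.
  Insert 2 (step 1): P = [2];  Q = [1]
  Insert 3 (step 2): P = [2, 3];  Q = [1, 2]
  Insert 6 (step 3): P = [2, 3, 6];  Q = [1, 2, 3]
  Insert 1 (step 4): P = [1, 3, 6] / [2];  Q = [1, 2, 3] / [4]
  Insert 5 (step 5): P = [1, 3, 5] / [2, 6];  Q = [1, 2, 3] / [4, 5]
  Insert 8 (step 6): P = [1, 3, 5, 8] / [2, 6];  Q = [1, 2, 3, 6] / [4, 5]
  Insert 7 (step 7): P = [1, 3, 5, 7] / [2, 6, 8];  Q = [1, 2, 3, 6] / [4, 5, 7]
  Insert 4 (step 8): P = [1, 3, 4, 7] / [2, 5, 8] / [6];  Q = [1, 2, 3, 6] / [4, 5, 7] / [8]
Final shape: (4, 3, 1).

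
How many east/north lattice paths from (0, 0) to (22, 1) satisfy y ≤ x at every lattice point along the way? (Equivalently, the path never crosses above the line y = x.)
Number of paths = 22

By the reflection principle (André's argument), the number of monotone paths to (22, 1) with n ≤ m that never go above y = x is C(23, 22) − C(23, 23) = 23 − 1 = 22.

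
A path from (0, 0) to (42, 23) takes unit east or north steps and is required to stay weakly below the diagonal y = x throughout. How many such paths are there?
Number of paths = 105613430714064000

By the reflection principle (André's argument), the number of monotone paths to (42, 23) with n ≤ m that never go above y = x is C(65, 42) − C(65, 43) = 227068876035237600 − 121455445321173600 = 105613430714064000.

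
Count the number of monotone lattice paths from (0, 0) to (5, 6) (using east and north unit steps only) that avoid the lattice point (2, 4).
Number of paths = 312

Total paths from (0, 0) to (5, 6): C(11, 5) = 462. Paths through (2, 4): (paths (0, 0) → (2, 4)) × (paths (2, 4) → (5, 6)) = C(6, 2) · C(5, 3) = 15 · 10 = 150. Avoidance count = 462 − 150 = 312.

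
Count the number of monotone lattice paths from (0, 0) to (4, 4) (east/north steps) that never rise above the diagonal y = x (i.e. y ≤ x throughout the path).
Number of paths = 14

By the reflection principle (André's argument), the number of monotone paths to (4, 4) with n ≤ m that never go above y = x is C(8, 4) − C(8, 5) = 70 − 56 = 14.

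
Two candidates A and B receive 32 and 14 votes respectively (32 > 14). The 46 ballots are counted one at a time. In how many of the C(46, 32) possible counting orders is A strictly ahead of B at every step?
Strict-lead orderings = 93865125915

Total orderings of the 46 votes with 32 for A: C(46, 32) = 239877544005. By the Bertrand ballot formula (Cycle Lemma / reflection principle), the number of orderings in which A is strictly ahead of B throughout is (p − q)/(p + q) · C(p + q, p) = (32 − 14)/(32 + 14) · 239877544005 = 93865125915.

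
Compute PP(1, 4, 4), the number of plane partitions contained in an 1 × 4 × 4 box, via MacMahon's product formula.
PP(1, 4, 4) = 70

Evaluate the triple product over i = 1..1, j = 1..4, k = 1..4. The factors are (2/1) · (3/2) · (4/3) · (5/4) · (3/2) · (4/3) · (5/4) · (6/5) · … (16 factors total). The numerators and denominators telescope so the product is an integer; carrying out the multiplication exactly gives PP(1, 4, 4) = 70.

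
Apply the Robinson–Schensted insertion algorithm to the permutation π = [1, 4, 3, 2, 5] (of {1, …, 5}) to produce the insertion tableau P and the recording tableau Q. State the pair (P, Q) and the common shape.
P = [1, 2, 5] / [3] / [4];  Q = [1, 2, 5] / [3] / [4];  common shape = (3, 1, 1)

Row-insert the values π_1, π_2, … into P one at a time, bumping the leftmost entry strictly greater than the inserted value down to the next row. The recording tableau Q records, in position (i, j), the step at which that cell was added to P.
  Insert 1 (step 1): P = [1];  Q = [1]
  Insert 4 (step 2): P = [1, 4];  Q = [1, 2]
  Insert 3 (step 3): P = [1, 3] / [4];  Q = [1, 2] / [3]
  Insert 2 (step 4): P = [1, 2] / [3] / [4];  Q = [1, 2] / [3] / [4]
  Insert 5 (step 5): P = [1, 2, 5] / [3] / [4];  Q = [1, 2, 5] / [3] / [4]
Final shape: (3, 1, 1).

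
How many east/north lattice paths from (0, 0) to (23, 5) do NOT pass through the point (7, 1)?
Number of paths = 59520

Total paths from (0, 0) to (23, 5): C(28, 23) = 98280. Paths through (7, 1): (paths (0, 0) → (7, 1)) × (paths (7, 1) → (23, 5)) = C(8, 7) · C(20, 16) = 8 · 4845 = 38760. Avoidance count = 98280 − 38760 = 59520.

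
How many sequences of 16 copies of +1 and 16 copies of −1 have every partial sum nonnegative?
C_16 = 35357670

These ballot sequences are counted by the Catalan number C_n = (1/(n + 1)) · C(2n, n). For n = 16: C_16 = (1/17) · C(32, 16) = 601080390/17 = 35357670.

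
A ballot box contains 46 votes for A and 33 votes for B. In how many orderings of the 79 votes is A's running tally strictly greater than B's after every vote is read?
Strict-lead orderings = 3081049081728492337190

Total orderings of the 79 votes with 46 for A: C(79, 46) = 18723298265888530356770. By the Bertrand ballot formula (Cycle Lemma / reflection principle), the number of orderings in which A is strictly ahead of B throughout is (p − q)/(p + q) · C(p + q, p) = (46 − 33)/(46 + 33) · 18723298265888530356770 = 3081049081728492337190.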